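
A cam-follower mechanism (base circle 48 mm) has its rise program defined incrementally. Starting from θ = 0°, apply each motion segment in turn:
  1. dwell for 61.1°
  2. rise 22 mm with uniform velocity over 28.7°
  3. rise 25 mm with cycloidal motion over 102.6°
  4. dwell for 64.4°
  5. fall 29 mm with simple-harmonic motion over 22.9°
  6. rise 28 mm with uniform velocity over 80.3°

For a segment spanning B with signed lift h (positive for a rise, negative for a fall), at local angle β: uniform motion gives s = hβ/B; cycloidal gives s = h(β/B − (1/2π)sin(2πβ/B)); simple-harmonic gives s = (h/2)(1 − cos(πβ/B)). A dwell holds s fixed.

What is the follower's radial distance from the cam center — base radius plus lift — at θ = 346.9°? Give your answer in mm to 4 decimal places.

seg 1 [0°–61.1°] dwell: s stays 0.0000
seg 2 [61.1°–89.8°] uniform, h=22: full span → s += 22 → s = 22.0000
seg 3 [89.8°–192.4°] cycloidal, h=25: full span → s += 25 → s = 47.0000
seg 4 [192.4°–256.8°] dwell: s stays 47.0000
seg 5 [256.8°–279.7°] simple-harmonic, h=-29: full span → s += -29 → s = 18.0000
seg 6 [279.7°–360°] uniform, h=28: θ=346.9° here. β=67.2, B=80.3. 28·67.2/80.3 = 23.4321 → s = 41.4321
radial distance = base radius + s = 48 + 41.4321 = 89.4321

89.4321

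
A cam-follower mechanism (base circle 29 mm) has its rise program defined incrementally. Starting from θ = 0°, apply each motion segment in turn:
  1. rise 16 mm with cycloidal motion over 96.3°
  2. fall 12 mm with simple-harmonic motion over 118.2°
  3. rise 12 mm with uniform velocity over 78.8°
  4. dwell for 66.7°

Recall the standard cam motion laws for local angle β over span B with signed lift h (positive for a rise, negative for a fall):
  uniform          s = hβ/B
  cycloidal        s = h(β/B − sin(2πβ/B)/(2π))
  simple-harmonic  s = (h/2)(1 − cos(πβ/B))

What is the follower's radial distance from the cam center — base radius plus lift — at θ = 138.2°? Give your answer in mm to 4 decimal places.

seg 1 [0°–96.3°] cycloidal, h=16: full span → s += 16 → s = 16.0000
seg 2 [96.3°–214.5°] simple-harmonic, h=-12: θ=138.2° here. β=41.9, B=118.2. -12/2·(1 − cos(π·0.3545)) = -3.3516 → s = 12.6484
radial distance = base radius + s = 29 + 12.6484 = 41.6484

41.6484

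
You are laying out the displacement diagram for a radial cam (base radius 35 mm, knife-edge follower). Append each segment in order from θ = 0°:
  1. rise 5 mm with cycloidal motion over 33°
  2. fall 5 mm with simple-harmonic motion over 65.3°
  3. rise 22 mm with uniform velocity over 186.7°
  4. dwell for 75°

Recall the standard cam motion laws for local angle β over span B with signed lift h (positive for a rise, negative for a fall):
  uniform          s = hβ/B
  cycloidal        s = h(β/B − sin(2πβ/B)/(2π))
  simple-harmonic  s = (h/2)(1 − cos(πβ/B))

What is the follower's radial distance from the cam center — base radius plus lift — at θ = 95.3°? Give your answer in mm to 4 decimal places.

seg 1 [0°–33°] cycloidal, h=5: full span → s += 5 → s = 5.0000
seg 2 [33°–98.3°] simple-harmonic, h=-5: θ=95.3° here. β=62.3, B=65.3. -5/2·(1 − cos(π·0.9541)) = -4.9740 → s = 0.0260
radial distance = base radius + s = 35 + 0.0260 = 35.0260

35.0260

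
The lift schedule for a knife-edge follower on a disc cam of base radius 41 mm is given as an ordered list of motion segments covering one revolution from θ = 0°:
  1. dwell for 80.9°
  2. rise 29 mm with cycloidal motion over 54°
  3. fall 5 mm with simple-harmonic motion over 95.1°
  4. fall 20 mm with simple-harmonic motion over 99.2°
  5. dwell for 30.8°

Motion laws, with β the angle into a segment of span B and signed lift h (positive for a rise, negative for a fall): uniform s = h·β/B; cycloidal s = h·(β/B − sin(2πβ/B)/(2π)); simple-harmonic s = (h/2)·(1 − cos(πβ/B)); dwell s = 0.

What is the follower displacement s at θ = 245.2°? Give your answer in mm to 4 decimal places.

seg 1 [0°–80.9°] dwell: s stays 0.0000
seg 2 [80.9°–134.9°] cycloidal, h=29: full span → s += 29 → s = 29.0000
seg 3 [134.9°–230°] simple-harmonic, h=-5: full span → s += -5 → s = 24.0000
seg 4 [230°–329.2°] simple-harmonic, h=-20: θ=245.2° here. β=15.2, B=99.2. -20/2·(1 − cos(π·0.1532)) = -1.1364 → s = 22.8636

22.8636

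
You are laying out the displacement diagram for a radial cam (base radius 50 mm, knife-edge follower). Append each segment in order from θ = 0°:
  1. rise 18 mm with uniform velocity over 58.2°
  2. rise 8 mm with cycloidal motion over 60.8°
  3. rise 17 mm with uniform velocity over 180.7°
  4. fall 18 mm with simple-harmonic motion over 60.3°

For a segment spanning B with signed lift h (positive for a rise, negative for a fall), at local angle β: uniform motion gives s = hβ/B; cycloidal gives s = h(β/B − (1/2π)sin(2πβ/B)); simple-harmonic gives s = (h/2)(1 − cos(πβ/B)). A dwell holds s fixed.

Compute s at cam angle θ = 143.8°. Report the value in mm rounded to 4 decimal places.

seg 1 [0°–58.2°] uniform, h=18: full span → s += 18 → s = 18.0000
seg 2 [58.2°–119°] cycloidal, h=8: full span → s += 8 → s = 26.0000
seg 3 [119°–299.7°] uniform, h=17: θ=143.8° here. β=24.8, B=180.7. 17·24.8/180.7 = 2.3331 → s = 28.3331

28.3331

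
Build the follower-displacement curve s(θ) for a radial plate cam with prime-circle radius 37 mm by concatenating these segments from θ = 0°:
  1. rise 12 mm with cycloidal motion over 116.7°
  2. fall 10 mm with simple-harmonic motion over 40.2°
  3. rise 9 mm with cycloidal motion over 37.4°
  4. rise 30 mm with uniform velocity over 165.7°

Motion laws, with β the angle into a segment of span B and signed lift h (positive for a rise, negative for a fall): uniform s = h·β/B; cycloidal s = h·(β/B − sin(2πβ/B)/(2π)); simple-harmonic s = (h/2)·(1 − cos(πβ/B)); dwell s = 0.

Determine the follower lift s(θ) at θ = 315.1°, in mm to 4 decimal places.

seg 1 [0°–116.7°] cycloidal, h=12: full span → s += 12 → s = 12.0000
seg 2 [116.7°–156.9°] simple-harmonic, h=-10: full span → s += -10 → s = 2.0000
seg 3 [156.9°–194.3°] cycloidal, h=9: full span → s += 9 → s = 11.0000
seg 4 [194.3°–360°] uniform, h=30: θ=315.1° here. β=120.8, B=165.7. 30·120.8/165.7 = 21.8709 → s = 32.8709

32.8709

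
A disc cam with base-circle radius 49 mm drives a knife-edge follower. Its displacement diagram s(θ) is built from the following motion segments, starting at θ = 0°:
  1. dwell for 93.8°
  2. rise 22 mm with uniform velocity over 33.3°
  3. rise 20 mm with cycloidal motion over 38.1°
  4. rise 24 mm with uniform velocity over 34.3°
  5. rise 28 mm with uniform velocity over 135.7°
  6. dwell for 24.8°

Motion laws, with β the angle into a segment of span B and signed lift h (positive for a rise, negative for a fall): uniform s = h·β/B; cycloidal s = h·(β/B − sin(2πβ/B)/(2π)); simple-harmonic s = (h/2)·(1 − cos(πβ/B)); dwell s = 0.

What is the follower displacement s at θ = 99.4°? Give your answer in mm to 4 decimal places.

seg 1 [0°–93.8°] dwell: s stays 0.0000
seg 2 [93.8°–127.1°] uniform, h=22: θ=99.4° here. β=5.6, B=33.3. 22·5.6/33.3 = 3.6997 → s = 3.6997

3.6997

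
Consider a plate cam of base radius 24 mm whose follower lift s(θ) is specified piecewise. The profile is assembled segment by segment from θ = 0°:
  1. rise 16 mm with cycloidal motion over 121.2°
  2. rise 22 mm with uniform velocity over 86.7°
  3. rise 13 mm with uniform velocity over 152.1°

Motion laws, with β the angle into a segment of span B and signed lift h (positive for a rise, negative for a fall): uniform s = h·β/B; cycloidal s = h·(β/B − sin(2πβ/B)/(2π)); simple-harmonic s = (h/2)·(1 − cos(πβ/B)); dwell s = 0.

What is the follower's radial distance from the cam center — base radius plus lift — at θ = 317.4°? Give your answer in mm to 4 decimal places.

seg 1 [0°–121.2°] cycloidal, h=16: full span → s += 16 → s = 16.0000
seg 2 [121.2°–207.9°] uniform, h=22: full span → s += 22 → s = 38.0000
seg 3 [207.9°–360°] uniform, h=13: θ=317.4° here. β=109.5, B=152.1. 13·109.5/152.1 = 9.3590 → s = 47.3590
radial distance = base radius + s = 24 + 47.3590 = 71.3590

71.3590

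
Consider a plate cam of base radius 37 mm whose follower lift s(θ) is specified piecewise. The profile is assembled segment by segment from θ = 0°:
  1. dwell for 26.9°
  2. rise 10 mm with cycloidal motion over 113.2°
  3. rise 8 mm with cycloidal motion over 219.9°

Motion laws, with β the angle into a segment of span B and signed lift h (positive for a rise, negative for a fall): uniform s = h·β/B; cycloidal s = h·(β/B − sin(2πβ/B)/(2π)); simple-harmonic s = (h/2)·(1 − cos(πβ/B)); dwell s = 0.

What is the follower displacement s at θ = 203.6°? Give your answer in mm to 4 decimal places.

seg 1 [0°–26.9°] dwell: s stays 0.0000
seg 2 [26.9°–140.1°] cycloidal, h=10: full span → s += 10 → s = 10.0000
seg 3 [140.1°–360°] cycloidal, h=8: θ=203.6° here. β=63.5, B=219.9. 8·(0.2888 − sin(2π·0.2888)/(2π)) = 1.0745 → s = 11.0745

11.0745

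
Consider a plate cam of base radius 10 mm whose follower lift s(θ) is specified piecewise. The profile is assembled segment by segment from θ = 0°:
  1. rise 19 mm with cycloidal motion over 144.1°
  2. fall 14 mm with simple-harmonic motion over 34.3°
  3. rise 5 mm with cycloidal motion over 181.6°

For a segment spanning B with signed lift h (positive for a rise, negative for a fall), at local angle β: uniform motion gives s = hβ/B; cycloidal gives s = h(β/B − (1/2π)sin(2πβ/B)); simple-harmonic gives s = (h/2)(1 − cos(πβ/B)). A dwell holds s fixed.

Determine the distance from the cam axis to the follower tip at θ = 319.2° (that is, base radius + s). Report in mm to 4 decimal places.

seg 1 [0°–144.1°] cycloidal, h=19: full span → s += 19 → s = 19.0000
seg 2 [144.1°–178.4°] simple-harmonic, h=-14: full span → s += -14 → s = 5.0000
seg 3 [178.4°–360°] cycloidal, h=5: θ=319.2° here. β=140.8, B=181.6. 5·(0.7753 − sin(2π·0.7753)/(2π)) = 4.6624 → s = 9.6624
radial distance = base radius + s = 10 + 9.6624 = 19.6624

19.6624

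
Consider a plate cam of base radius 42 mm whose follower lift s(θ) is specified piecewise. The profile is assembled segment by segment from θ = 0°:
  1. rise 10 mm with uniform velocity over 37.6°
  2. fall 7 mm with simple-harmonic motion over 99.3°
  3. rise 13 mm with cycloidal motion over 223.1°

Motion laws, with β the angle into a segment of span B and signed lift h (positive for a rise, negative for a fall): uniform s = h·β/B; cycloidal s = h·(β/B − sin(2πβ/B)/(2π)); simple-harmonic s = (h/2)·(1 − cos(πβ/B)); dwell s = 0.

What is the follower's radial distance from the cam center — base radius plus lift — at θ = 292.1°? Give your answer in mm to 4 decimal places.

seg 1 [0°–37.6°] uniform, h=10: full span → s += 10 → s = 10.0000
seg 2 [37.6°–136.9°] simple-harmonic, h=-7: full span → s += -7 → s = 3.0000
seg 3 [136.9°–360°] cycloidal, h=13: θ=292.1° here. β=155.2, B=223.1. 13·(0.6957 − sin(2π·0.6957)/(2π)) = 10.9930 → s = 13.9930
radial distance = base radius + s = 42 + 13.9930 = 55.9930

55.9930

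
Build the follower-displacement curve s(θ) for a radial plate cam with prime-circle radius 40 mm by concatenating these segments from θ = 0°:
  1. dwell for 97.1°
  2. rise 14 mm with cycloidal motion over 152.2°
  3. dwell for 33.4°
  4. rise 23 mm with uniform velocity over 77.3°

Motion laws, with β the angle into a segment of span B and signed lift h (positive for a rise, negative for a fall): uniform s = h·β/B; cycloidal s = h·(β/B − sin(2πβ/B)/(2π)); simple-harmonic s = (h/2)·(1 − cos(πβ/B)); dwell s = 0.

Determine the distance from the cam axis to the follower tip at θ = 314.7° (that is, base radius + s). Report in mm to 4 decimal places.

seg 1 [0°–97.1°] dwell: s stays 0.0000
seg 2 [97.1°–249.3°] cycloidal, h=14: full span → s += 14 → s = 14.0000
seg 3 [249.3°–282.7°] dwell: s stays 14.0000
seg 4 [282.7°–360°] uniform, h=23: θ=314.7° here. β=32, B=77.3. 23·32/77.3 = 9.5213 → s = 23.5213
radial distance = base radius + s = 40 + 23.5213 = 63.5213

63.5213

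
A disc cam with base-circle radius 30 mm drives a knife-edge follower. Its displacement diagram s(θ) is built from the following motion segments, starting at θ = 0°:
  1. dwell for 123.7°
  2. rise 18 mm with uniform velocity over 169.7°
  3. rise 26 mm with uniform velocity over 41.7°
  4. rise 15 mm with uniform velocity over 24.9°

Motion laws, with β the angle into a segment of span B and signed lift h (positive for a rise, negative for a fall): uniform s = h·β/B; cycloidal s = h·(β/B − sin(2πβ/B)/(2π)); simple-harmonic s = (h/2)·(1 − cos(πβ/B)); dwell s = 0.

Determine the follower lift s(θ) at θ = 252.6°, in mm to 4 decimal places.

seg 1 [0°–123.7°] dwell: s stays 0.0000
seg 2 [123.7°–293.4°] uniform, h=18: θ=252.6° here. β=128.9, B=169.7. 18·128.9/169.7 = 13.6724 → s = 13.6724

13.6724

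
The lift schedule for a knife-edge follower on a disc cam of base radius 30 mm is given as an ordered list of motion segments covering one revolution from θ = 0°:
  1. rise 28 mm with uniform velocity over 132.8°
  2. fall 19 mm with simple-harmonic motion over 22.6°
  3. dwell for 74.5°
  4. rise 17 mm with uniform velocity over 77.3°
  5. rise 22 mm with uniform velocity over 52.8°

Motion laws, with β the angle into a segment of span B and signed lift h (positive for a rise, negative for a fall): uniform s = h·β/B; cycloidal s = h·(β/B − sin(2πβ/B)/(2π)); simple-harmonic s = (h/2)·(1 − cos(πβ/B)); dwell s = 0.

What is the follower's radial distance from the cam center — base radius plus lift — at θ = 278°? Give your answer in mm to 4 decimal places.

seg 1 [0°–132.8°] uniform, h=28: full span → s += 28 → s = 28.0000
seg 2 [132.8°–155.4°] simple-harmonic, h=-19: full span → s += -19 → s = 9.0000
seg 3 [155.4°–229.9°] dwell: s stays 9.0000
seg 4 [229.9°–307.2°] uniform, h=17: θ=278° here. β=48.1, B=77.3. 17·48.1/77.3 = 10.5783 → s = 19.5783
radial distance = base radius + s = 30 + 19.5783 = 49.5783

49.5783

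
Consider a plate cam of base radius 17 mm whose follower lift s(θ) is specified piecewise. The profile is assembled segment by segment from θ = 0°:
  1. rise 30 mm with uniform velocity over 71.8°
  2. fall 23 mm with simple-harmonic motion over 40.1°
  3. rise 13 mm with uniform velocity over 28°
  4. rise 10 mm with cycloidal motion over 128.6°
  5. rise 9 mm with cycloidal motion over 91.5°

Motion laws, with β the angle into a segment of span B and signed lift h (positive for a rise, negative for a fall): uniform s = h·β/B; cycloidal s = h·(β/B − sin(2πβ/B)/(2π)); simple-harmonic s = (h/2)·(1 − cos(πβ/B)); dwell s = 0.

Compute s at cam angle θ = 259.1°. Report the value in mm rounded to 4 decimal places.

seg 1 [0°–71.8°] uniform, h=30: full span → s += 30 → s = 30.0000
seg 2 [71.8°–111.9°] simple-harmonic, h=-23: full span → s += -23 → s = 7.0000
seg 3 [111.9°–139.9°] uniform, h=13: full span → s += 13 → s = 20.0000
seg 4 [139.9°–268.5°] cycloidal, h=10: θ=259.1° here. β=119.2, B=128.6. 10·(0.9269 − sin(2π·0.9269)/(2π)) = 9.9746 → s = 29.9746

29.9746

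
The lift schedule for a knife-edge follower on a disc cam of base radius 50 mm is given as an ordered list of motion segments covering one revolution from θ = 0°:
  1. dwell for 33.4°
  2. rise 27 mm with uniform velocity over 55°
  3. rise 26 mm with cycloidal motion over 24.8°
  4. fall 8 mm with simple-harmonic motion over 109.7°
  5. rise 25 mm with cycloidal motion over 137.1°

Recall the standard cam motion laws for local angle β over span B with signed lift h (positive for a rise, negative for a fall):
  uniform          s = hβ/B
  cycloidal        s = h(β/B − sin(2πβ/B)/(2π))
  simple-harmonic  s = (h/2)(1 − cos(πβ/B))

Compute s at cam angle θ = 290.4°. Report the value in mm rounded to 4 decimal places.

seg 1 [0°–33.4°] dwell: s stays 0.0000
seg 2 [33.4°–88.4°] uniform, h=27: full span → s += 27 → s = 27.0000
seg 3 [88.4°–113.2°] cycloidal, h=26: full span → s += 26 → s = 53.0000
seg 4 [113.2°–222.9°] simple-harmonic, h=-8: full span → s += -8 → s = 45.0000
seg 5 [222.9°–360°] cycloidal, h=25: θ=290.4° here. β=67.5, B=137.1. 25·(0.4923 − sin(2π·0.4923)/(2π)) = 12.1171 → s = 57.1171

57.1171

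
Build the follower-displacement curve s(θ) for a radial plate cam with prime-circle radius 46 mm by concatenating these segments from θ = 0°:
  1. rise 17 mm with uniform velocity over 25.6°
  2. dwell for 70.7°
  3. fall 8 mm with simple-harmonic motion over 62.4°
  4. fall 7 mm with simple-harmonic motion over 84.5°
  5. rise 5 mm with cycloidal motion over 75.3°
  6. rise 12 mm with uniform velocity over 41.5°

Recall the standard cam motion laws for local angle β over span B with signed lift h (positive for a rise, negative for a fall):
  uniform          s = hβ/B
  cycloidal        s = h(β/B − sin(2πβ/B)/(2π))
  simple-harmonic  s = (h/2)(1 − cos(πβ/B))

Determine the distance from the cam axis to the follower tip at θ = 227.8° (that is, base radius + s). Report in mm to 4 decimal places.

seg 1 [0°–25.6°] uniform, h=17: full span → s += 17 → s = 17.0000
seg 2 [25.6°–96.3°] dwell: s stays 17.0000
seg 3 [96.3°–158.7°] simple-harmonic, h=-8: full span → s += -8 → s = 9.0000
seg 4 [158.7°–243.2°] simple-harmonic, h=-7: θ=227.8° here. β=69.1, B=84.5. -7/2·(1 − cos(π·0.8178)) = -6.4418 → s = 2.5582
radial distance = base radius + s = 46 + 2.5582 = 48.5582

48.5582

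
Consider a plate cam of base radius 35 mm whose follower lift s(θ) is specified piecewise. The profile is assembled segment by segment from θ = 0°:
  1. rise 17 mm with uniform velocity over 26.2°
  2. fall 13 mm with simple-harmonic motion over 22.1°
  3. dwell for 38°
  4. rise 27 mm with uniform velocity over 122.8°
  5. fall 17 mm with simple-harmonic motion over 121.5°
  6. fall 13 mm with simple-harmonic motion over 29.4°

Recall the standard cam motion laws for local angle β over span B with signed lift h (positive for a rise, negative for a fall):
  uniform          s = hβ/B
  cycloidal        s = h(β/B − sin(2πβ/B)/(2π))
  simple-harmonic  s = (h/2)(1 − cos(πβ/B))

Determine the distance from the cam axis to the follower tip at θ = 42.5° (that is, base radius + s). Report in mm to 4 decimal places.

seg 1 [0°–26.2°] uniform, h=17: full span → s += 17 → s = 17.0000
seg 2 [26.2°–48.3°] simple-harmonic, h=-13: θ=42.5° here. β=16.3, B=22.1. -13/2·(1 − cos(π·0.7376)) = -10.9131 → s = 6.0869
radial distance = base radius + s = 35 + 6.0869 = 41.0869

41.0869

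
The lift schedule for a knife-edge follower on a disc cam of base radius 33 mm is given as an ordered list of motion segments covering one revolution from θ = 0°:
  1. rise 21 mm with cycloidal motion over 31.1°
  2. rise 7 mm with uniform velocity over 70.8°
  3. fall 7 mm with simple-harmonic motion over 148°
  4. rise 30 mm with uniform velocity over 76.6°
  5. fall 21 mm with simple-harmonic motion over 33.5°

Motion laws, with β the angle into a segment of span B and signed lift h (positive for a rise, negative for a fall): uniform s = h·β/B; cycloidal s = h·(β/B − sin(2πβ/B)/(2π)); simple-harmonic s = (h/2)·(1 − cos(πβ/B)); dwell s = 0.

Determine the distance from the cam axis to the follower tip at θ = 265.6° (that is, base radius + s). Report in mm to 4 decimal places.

seg 1 [0°–31.1°] cycloidal, h=21: full span → s += 21 → s = 21.0000
seg 2 [31.1°–101.9°] uniform, h=7: full span → s += 7 → s = 28.0000
seg 3 [101.9°–249.9°] simple-harmonic, h=-7: full span → s += -7 → s = 21.0000
seg 4 [249.9°–326.5°] uniform, h=30: θ=265.6° here. β=15.7, B=76.6. 30·15.7/76.6 = 6.1488 → s = 27.1488
radial distance = base radius + s = 33 + 27.1488 = 60.1488

60.1488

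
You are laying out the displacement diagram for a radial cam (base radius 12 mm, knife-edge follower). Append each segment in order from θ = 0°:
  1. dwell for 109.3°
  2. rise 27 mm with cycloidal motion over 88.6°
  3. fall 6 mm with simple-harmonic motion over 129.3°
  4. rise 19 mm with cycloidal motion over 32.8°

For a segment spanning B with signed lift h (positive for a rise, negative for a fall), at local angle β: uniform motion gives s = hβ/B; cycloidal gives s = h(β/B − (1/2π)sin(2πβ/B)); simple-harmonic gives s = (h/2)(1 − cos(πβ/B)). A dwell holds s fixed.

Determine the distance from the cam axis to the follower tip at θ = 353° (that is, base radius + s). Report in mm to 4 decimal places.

seg 1 [0°–109.3°] dwell: s stays 0.0000
seg 2 [109.3°–197.9°] cycloidal, h=27: full span → s += 27 → s = 27.0000
seg 3 [197.9°–327.2°] simple-harmonic, h=-6: full span → s += -6 → s = 21.0000
seg 4 [327.2°–360°] cycloidal, h=19: θ=353° here. β=25.8, B=32.8. 19·(0.7866 − sin(2π·0.7866)/(2π)) = 17.8895 → s = 38.8895
radial distance = base radius + s = 12 + 38.8895 = 50.8895

50.8895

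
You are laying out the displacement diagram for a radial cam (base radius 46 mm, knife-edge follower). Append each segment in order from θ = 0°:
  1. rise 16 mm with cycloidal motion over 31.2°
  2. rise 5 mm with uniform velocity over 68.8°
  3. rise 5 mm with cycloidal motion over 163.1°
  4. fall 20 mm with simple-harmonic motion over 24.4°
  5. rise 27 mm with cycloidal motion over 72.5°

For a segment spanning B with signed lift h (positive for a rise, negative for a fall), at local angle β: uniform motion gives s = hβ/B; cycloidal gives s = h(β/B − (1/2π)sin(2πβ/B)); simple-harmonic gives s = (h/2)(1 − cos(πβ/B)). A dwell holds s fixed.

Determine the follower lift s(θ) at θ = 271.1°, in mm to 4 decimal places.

seg 1 [0°–31.2°] cycloidal, h=16: full span → s += 16 → s = 16.0000
seg 2 [31.2°–100°] uniform, h=5: full span → s += 5 → s = 21.0000
seg 3 [100°–263.1°] cycloidal, h=5: full span → s += 5 → s = 26.0000
seg 4 [263.1°–287.5°] simple-harmonic, h=-20: θ=271.1° here. β=8, B=24.4. -20/2·(1 − cos(π·0.3279)) = -4.8521 → s = 21.1479

21.1479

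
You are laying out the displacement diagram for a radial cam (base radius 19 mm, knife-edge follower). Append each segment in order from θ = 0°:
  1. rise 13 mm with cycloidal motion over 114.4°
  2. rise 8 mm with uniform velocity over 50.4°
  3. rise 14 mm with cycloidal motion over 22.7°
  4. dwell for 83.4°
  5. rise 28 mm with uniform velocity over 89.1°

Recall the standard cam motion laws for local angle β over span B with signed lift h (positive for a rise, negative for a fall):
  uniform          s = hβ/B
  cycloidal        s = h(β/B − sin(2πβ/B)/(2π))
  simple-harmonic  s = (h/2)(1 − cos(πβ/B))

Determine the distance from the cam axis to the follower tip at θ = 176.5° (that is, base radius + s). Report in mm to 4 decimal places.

seg 1 [0°–114.4°] cycloidal, h=13: full span → s += 13 → s = 13.0000
seg 2 [114.4°–164.8°] uniform, h=8: full span → s += 8 → s = 21.0000
seg 3 [164.8°–187.5°] cycloidal, h=14: θ=176.5° here. β=11.7, B=22.7. 14·(0.5154 − sin(2π·0.5154)/(2π)) = 7.4314 → s = 28.4314
radial distance = base radius + s = 19 + 28.4314 = 47.4314

47.4314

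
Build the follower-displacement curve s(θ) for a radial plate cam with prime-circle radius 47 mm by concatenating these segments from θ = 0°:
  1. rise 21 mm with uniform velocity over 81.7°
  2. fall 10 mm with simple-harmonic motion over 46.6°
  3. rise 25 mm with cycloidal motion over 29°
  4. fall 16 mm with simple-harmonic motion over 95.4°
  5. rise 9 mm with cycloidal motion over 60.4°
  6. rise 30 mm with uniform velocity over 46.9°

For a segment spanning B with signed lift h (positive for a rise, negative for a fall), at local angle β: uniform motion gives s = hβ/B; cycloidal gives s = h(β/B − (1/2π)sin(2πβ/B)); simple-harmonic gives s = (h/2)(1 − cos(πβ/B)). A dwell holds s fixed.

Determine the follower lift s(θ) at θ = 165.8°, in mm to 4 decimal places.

seg 1 [0°–81.7°] uniform, h=21: full span → s += 21 → s = 21.0000
seg 2 [81.7°–128.3°] simple-harmonic, h=-10: full span → s += -10 → s = 11.0000
seg 3 [128.3°–157.3°] cycloidal, h=25: full span → s += 25 → s = 36.0000
seg 4 [157.3°–252.7°] simple-harmonic, h=-16: θ=165.8° here. β=8.5, B=95.4. -16/2·(1 − cos(π·0.0891)) = -0.3114 → s = 35.6886

35.6886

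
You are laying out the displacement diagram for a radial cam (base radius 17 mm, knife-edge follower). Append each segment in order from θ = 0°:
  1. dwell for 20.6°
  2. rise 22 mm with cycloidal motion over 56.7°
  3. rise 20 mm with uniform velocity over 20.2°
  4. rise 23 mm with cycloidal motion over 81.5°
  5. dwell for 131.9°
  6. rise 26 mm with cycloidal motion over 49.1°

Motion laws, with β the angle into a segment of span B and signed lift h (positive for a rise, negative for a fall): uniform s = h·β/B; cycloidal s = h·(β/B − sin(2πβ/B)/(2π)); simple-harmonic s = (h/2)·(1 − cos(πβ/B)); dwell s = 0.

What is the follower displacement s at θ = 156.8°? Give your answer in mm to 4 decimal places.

seg 1 [0°–20.6°] dwell: s stays 0.0000
seg 2 [20.6°–77.3°] cycloidal, h=22: full span → s += 22 → s = 22.0000
seg 3 [77.3°–97.5°] uniform, h=20: full span → s += 20 → s = 42.0000
seg 4 [97.5°–179°] cycloidal, h=23: θ=156.8° here. β=59.3, B=81.5. 23·(0.7276 − sin(2π·0.7276)/(2π)) = 20.3594 → s = 62.3594

62.3594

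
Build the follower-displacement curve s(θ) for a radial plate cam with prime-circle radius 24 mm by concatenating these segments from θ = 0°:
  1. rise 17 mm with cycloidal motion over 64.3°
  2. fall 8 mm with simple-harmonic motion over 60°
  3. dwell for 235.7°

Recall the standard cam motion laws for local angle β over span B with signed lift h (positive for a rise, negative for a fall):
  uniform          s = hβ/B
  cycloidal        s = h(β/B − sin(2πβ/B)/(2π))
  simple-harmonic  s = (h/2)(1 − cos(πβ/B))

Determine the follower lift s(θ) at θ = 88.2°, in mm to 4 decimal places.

seg 1 [0°–64.3°] cycloidal, h=17: full span → s += 17 → s = 17.0000
seg 2 [64.3°–124.3°] simple-harmonic, h=-8: θ=88.2° here. β=23.9, B=60. -8/2·(1 − cos(π·0.3983)) = -2.7440 → s = 14.2560

14.2560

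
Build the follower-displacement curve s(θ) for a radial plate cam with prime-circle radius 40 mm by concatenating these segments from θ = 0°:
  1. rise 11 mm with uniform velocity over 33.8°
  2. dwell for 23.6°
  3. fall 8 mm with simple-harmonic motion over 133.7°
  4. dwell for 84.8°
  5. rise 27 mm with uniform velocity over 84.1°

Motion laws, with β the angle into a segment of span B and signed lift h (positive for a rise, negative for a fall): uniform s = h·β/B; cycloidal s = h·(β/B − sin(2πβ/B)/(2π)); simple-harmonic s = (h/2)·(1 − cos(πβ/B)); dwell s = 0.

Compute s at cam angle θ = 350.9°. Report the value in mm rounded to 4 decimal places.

seg 1 [0°–33.8°] uniform, h=11: full span → s += 11 → s = 11.0000
seg 2 [33.8°–57.4°] dwell: s stays 11.0000
seg 3 [57.4°–191.1°] simple-harmonic, h=-8: full span → s += -8 → s = 3.0000
seg 4 [191.1°–275.9°] dwell: s stays 3.0000
seg 5 [275.9°–360°] uniform, h=27: θ=350.9° here. β=75, B=84.1. 27·75/84.1 = 24.0785 → s = 27.0785

27.0785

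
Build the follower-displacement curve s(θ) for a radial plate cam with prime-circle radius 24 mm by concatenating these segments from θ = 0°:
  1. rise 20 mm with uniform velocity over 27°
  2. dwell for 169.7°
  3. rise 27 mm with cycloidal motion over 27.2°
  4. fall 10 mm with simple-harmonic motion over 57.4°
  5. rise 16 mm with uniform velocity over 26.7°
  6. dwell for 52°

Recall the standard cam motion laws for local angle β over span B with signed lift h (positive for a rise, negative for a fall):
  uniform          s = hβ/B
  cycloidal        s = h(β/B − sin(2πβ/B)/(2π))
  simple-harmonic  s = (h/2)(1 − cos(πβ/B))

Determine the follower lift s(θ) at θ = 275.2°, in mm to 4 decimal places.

seg 1 [0°–27°] uniform, h=20: full span → s += 20 → s = 20.0000
seg 2 [27°–196.7°] dwell: s stays 20.0000
seg 3 [196.7°–223.9°] cycloidal, h=27: full span → s += 27 → s = 47.0000
seg 4 [223.9°–281.3°] simple-harmonic, h=-10: θ=275.2° here. β=51.3, B=57.4. -10/2·(1 − cos(π·0.8937)) = -9.7239 → s = 37.2761

37.2761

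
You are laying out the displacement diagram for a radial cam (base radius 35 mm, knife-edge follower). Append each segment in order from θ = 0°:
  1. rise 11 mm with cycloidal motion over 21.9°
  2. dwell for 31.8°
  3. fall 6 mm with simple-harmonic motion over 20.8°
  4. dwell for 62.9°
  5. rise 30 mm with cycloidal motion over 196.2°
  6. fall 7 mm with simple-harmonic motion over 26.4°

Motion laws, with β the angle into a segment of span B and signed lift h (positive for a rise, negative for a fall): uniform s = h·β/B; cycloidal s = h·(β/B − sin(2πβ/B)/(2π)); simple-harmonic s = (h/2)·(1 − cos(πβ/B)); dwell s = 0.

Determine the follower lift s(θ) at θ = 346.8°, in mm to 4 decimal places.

seg 1 [0°–21.9°] cycloidal, h=11: full span → s += 11 → s = 11.0000
seg 2 [21.9°–53.7°] dwell: s stays 11.0000
seg 3 [53.7°–74.5°] simple-harmonic, h=-6: full span → s += -6 → s = 5.0000
seg 4 [74.5°–137.4°] dwell: s stays 5.0000
seg 5 [137.4°–333.6°] cycloidal, h=30: full span → s += 30 → s = 35.0000
seg 6 [333.6°–360°] simple-harmonic, h=-7: θ=346.8° here. β=13.2, B=26.4. -7/2·(1 − cos(π·0.5000)) = -3.5000 → s = 31.5000

31.5000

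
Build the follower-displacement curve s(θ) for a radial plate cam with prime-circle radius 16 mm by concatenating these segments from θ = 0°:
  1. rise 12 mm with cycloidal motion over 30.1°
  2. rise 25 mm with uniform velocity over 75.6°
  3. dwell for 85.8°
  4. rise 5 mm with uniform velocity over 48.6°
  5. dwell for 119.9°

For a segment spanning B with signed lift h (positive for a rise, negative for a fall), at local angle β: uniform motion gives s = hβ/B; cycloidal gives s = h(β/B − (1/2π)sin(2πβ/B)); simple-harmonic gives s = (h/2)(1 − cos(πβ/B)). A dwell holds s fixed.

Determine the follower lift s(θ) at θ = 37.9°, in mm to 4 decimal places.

seg 1 [0°–30.1°] cycloidal, h=12: full span → s += 12 → s = 12.0000
seg 2 [30.1°–105.7°] uniform, h=25: θ=37.9° here. β=7.8, B=75.6. 25·7.8/75.6 = 2.5794 → s = 14.5794

14.5794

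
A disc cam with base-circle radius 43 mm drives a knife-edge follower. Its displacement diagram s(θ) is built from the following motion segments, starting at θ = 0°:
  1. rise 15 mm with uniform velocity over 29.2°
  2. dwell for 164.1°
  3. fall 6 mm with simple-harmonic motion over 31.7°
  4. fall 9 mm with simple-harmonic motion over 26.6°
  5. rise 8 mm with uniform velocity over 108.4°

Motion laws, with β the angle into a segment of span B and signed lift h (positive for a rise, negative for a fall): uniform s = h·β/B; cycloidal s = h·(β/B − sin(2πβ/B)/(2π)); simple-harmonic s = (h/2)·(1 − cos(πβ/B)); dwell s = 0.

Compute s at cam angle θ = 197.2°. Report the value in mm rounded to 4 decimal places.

seg 1 [0°–29.2°] uniform, h=15: full span → s += 15 → s = 15.0000
seg 2 [29.2°–193.3°] dwell: s stays 15.0000
seg 3 [193.3°–225°] simple-harmonic, h=-6: θ=197.2° here. β=3.9, B=31.7. -6/2·(1 − cos(π·0.1230)) = -0.2213 → s = 14.7787

14.7787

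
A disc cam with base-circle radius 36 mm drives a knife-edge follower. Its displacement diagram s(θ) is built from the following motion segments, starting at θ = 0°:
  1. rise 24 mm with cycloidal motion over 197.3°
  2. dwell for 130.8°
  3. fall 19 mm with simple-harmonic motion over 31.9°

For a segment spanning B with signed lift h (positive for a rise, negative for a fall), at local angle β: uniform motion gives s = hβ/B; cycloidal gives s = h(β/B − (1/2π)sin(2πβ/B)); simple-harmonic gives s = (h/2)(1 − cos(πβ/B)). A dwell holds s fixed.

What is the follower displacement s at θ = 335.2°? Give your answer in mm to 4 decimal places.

seg 1 [0°–197.3°] cycloidal, h=24: full span → s += 24 → s = 24.0000
seg 2 [197.3°–328.1°] dwell: s stays 24.0000
seg 3 [328.1°–360°] simple-harmonic, h=-19: θ=335.2° here. β=7.1, B=31.9. -19/2·(1 − cos(π·0.2226)) = -2.2293 → s = 21.7707

21.7707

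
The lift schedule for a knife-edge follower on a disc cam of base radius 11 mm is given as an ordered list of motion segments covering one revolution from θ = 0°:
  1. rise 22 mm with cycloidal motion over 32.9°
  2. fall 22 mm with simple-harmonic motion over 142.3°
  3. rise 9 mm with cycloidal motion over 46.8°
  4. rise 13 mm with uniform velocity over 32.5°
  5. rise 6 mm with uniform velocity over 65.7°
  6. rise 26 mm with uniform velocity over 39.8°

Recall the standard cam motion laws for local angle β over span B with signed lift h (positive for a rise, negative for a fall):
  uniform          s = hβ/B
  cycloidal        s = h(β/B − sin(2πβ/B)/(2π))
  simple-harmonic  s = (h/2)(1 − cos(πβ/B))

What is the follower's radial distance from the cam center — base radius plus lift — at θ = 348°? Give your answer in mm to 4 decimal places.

seg 1 [0°–32.9°] cycloidal, h=22: full span → s += 22 → s = 22.0000
seg 2 [32.9°–175.2°] simple-harmonic, h=-22: full span → s += -22 → s = 0.0000
seg 3 [175.2°–222°] cycloidal, h=9: full span → s += 9 → s = 9.0000
seg 4 [222°–254.5°] uniform, h=13: full span → s += 13 → s = 22.0000
seg 5 [254.5°–320.2°] uniform, h=6: full span → s += 6 → s = 28.0000
seg 6 [320.2°–360°] uniform, h=26: θ=348° here. β=27.8, B=39.8. 26·27.8/39.8 = 18.1608 → s = 46.1608
radial distance = base radius + s = 11 + 46.1608 = 57.1608

57.1608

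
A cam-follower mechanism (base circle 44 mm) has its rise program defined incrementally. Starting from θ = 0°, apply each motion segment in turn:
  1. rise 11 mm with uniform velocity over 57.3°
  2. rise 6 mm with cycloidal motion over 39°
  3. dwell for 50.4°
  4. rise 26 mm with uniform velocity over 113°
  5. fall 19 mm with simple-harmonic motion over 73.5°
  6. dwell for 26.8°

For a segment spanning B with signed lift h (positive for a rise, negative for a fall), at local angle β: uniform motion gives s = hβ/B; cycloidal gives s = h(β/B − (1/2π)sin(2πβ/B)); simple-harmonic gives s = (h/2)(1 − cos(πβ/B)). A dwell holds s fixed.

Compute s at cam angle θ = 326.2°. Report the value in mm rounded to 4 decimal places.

seg 1 [0°–57.3°] uniform, h=11: full span → s += 11 → s = 11.0000
seg 2 [57.3°–96.3°] cycloidal, h=6: full span → s += 6 → s = 17.0000
seg 3 [96.3°–146.7°] dwell: s stays 17.0000
seg 4 [146.7°–259.7°] uniform, h=26: full span → s += 26 → s = 43.0000
seg 5 [259.7°–333.2°] simple-harmonic, h=-19: θ=326.2° here. β=66.5, B=73.5. -19/2·(1 − cos(π·0.9048)) = -18.5779 → s = 24.4221

24.4221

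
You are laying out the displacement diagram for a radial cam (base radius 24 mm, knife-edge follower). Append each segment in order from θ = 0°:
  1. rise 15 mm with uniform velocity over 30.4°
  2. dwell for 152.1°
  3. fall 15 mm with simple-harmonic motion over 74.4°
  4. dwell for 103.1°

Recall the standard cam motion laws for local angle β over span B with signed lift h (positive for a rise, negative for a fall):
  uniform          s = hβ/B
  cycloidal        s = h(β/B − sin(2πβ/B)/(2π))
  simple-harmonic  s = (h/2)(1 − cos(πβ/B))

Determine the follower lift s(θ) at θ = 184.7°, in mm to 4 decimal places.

seg 1 [0°–30.4°] uniform, h=15: full span → s += 15 → s = 15.0000
seg 2 [30.4°–182.5°] dwell: s stays 15.0000
seg 3 [182.5°–256.9°] simple-harmonic, h=-15: θ=184.7° here. β=2.2, B=74.4. -15/2·(1 − cos(π·0.0296)) = -0.0323 → s = 14.9677

14.9677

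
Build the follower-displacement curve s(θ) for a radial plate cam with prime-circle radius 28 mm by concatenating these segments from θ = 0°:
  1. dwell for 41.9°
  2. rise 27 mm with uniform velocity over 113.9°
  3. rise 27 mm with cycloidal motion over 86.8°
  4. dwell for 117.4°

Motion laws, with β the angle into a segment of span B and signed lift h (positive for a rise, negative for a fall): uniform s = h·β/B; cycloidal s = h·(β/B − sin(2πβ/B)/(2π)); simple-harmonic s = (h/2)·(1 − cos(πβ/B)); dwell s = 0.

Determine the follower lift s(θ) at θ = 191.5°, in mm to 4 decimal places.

seg 1 [0°–41.9°] dwell: s stays 0.0000
seg 2 [41.9°–155.8°] uniform, h=27: full span → s += 27 → s = 27.0000
seg 3 [155.8°–242.6°] cycloidal, h=27: θ=191.5° here. β=35.7, B=86.8. 27·(0.4113 − sin(2π·0.4113)/(2π)) = 8.8318 → s = 35.8318

35.8318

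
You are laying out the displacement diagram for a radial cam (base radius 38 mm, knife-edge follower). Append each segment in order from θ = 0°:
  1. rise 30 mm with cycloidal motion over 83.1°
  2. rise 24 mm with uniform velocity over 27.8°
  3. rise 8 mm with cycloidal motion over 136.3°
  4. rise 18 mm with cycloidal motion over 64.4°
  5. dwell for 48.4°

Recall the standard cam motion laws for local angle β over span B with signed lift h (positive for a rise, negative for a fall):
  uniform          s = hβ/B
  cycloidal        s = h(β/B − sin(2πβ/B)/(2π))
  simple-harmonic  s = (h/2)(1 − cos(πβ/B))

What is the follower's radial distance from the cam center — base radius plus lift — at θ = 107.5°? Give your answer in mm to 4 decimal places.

seg 1 [0°–83.1°] cycloidal, h=30: full span → s += 30 → s = 30.0000
seg 2 [83.1°–110.9°] uniform, h=24: θ=107.5° here. β=24.4, B=27.8. 24·24.4/27.8 = 21.0647 → s = 51.0647
radial distance = base radius + s = 38 + 51.0647 = 89.0647

89.0647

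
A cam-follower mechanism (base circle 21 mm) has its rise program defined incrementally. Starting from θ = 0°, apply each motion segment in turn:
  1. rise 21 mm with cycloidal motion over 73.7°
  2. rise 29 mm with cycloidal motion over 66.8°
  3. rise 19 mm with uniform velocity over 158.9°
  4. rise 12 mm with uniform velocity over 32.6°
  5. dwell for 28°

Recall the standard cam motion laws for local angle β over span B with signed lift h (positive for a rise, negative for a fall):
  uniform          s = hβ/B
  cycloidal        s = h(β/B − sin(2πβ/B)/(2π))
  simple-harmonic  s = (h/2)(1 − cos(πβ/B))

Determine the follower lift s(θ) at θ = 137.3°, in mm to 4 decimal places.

seg 1 [0°–73.7°] cycloidal, h=21: full span → s += 21 → s = 21.0000
seg 2 [73.7°–140.5°] cycloidal, h=29: θ=137.3° here. β=63.6, B=66.8. 29·(0.9521 − sin(2π·0.9521)/(2π)) = 28.9791 → s = 49.9791

49.9791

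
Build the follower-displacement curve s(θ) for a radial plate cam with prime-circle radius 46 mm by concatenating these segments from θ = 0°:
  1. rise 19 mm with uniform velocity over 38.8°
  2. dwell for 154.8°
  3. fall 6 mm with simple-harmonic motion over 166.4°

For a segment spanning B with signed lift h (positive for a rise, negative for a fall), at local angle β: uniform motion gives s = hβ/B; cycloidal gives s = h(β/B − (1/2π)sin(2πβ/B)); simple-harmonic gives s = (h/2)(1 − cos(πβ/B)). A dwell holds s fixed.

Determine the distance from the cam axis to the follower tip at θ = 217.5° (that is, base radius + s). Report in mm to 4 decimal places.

seg 1 [0°–38.8°] uniform, h=19: full span → s += 19 → s = 19.0000
seg 2 [38.8°–193.6°] dwell: s stays 19.0000
seg 3 [193.6°–360°] simple-harmonic, h=-6: θ=217.5° here. β=23.9, B=166.4. -6/2·(1 − cos(π·0.1436)) = -0.3003 → s = 18.6997
radial distance = base radius + s = 46 + 18.6997 = 64.6997

64.6997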